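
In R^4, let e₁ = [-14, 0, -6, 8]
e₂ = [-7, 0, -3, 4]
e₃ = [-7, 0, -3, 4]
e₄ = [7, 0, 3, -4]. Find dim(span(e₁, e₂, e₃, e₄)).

1

Apply Gaussian elimination to the matrix whose rows are e₁, e₂, e₃, e₄.
Exactly 1 pivot survives; hence the rank is 1.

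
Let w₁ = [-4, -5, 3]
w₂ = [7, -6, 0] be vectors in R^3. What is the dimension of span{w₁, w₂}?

Apply Gaussian elimination to the matrix whose rows are w₁, w₂.
Exactly 2 pivots survive; hence the rank is 2.

2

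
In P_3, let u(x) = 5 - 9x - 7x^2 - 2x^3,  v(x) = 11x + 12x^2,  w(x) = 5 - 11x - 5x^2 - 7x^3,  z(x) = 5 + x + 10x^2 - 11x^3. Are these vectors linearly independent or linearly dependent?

linearly independent

Take coordinates with respect to the standard basis {1, x, …, x^3}.
The matrix [u|v|w|z] has determinant -395.
A nonzero determinant means the columns are linearly independent.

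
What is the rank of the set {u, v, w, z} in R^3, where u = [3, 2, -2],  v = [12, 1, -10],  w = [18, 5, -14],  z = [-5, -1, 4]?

rank 2

Form the matrix with u, v, w, z as columns and reduce.
The echelon form has 2 nonzero rows, so the rank is 2.
(With 4 elements in a 3-dimensional space the rank is at most 3.)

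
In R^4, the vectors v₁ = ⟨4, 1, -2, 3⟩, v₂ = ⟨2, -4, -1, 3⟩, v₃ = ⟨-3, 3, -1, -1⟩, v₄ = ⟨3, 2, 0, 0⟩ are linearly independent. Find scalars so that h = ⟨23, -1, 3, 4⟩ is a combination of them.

Solve the system with v₁, v₂, v₃, v₄ as columns and h as the right-hand side.
Row-reducing the augmented matrix gives the unique coefficients (α₁, …, α₄) = (1, -1, -4, 3).

h = v₁ - v₂ - 4v₃ + 3v₄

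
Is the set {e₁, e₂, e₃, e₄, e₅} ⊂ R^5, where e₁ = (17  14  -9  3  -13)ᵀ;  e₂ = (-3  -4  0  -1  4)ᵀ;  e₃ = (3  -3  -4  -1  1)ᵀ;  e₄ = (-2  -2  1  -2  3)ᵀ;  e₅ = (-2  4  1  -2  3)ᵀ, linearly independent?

The matrix [e₁|e₂|e₃|e₄|e₅] has determinant 0.
A zero determinant means the columns are linearly dependent.
Indeed e₁ + 3e₂ - 2e₃ + 2e₄ - e₅ = 0.

linearly dependent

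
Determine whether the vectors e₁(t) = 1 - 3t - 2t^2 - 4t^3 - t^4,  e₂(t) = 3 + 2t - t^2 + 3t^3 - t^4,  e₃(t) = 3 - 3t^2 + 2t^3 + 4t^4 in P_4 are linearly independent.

Take coordinates with respect to the standard basis {1, t, …, t^4}.
Row-reduce the matrix whose columns are e₁, e₂, e₃.
The reduction yields 3 nonzero rows, so the rank is 3.
Since rank = 3 (the number of vectors), the set is linearly independent.

linearly independent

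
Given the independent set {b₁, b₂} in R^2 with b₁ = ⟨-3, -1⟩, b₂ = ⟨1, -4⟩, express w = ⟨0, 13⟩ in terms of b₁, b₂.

w = -b₁ - 3b₂

Write w = a₁b₁ + a₂b₂ and equate components.
Back-substitution yields (a₁, a₂) = (-1, -3).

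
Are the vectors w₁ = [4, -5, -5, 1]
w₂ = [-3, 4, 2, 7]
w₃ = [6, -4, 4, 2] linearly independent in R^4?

linearly independent

Row-reduce the matrix whose columns are w₁, w₂, w₃.
The reduction yields 3 nonzero rows, so the rank is 3.
Since rank = 3 (the number of vectors), the set is linearly independent.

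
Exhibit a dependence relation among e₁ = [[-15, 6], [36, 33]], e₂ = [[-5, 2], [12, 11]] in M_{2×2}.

Pass to coordinate vectors relative to the basis {E₁₁, E₁₂, E₂₁, E₂₂}.
Write the vectors as columns of a matrix and find a nonzero vector in its null space.
One solution (up to scaling) is (1, -3).

e₁ - 3e₂ = 0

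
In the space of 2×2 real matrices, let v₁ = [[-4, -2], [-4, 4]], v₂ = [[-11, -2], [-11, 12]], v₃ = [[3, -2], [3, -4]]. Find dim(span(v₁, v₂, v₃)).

Pass to coordinate vectors with respect to the basis {E₁₁, E₁₂, E₂₁, E₂₂}.
Apply Gaussian elimination to the matrix whose rows are v₁, v₂, v₃.
Reduction leaves 2 leading entries, giving rank 2.

dim = 2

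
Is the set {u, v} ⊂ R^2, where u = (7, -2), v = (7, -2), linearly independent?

linearly dependent

Form the 2×2 matrix with these as columns; its determinant is 0.
A zero determinant means the columns are linearly dependent.
Indeed u - v = 0.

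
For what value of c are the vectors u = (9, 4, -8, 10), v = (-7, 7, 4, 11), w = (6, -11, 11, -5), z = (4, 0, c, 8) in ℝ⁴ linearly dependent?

Dependence holds iff the 4×4 matrix [u v w z] is singular.
Expanding, det = 4368 - 1248*c.
Solving 4368 - 1248*c = 0 yields c = 7/2.

c = 7/2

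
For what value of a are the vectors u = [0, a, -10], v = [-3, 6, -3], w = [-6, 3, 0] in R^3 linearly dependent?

a = 15

The set is linearly dependent precisely when det[u; v; w] = 0.
The determinant works out to 18*a - 270.
This vanishes exactly when a = 15.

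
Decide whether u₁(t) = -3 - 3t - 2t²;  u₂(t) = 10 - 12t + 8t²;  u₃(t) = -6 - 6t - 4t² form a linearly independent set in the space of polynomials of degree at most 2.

linearly dependent

Write each element as a coordinate vector in ℝ³ using {1, t, t²}.
One vector is a scalar multiple of another, so the set is dependent.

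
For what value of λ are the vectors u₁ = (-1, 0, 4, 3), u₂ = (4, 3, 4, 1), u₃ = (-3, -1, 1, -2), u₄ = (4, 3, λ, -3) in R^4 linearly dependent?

λ = 7/5

Place the vectors as rows of a 4×4 matrix; dependence ⇔ determinant zero.
Cofactor expansion gives det = 28 - 20*λ.
Solving 28 - 20*λ = 0 yields λ = 7/5.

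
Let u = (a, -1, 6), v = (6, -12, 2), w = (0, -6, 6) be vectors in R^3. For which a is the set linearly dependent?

a = -3

The set is linearly dependent precisely when det[u; v; w] = 0.
The determinant works out to -60*a - 180.
Solving -60*a - 180 = 0 yields a = -3.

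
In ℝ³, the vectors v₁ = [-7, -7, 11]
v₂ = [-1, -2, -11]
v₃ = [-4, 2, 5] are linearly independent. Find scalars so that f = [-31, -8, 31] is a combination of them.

Since v₁, v₂, v₃ are independent, the coefficients expressing f are uniquely determined by a linear system.
The system has the unique solution (a₁, a₂, a₃) = (2, 1, 4).

f = 2v₁ + v₂ + 4v₃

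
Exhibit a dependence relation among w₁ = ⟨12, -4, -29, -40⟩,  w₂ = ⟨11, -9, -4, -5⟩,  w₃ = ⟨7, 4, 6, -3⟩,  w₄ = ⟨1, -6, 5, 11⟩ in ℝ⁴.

Set up α₁w₁ + … + α₄w₄ = 0 and solve the homogeneous system.
One solution (up to scaling) is (1, -2, 1, 3).

w₁ - 2w₂ + w₃ + 3w₄ = 0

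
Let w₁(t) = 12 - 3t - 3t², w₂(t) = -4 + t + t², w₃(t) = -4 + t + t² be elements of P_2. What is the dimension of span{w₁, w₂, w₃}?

Use coordinates relative to {1, t, t²}.
Form the matrix with w₁, w₂, w₃ as columns and reduce.
Reduction leaves 1 leading entry, giving rank 1.

dim = 1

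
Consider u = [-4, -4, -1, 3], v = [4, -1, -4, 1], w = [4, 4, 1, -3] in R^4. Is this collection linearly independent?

Row-reduce the matrix whose columns are u, v, w.
The reduction yields 2 nonzero rows, so the rank is 2.
Since rank 2 < 3, the set is linearly dependent.

linearly dependent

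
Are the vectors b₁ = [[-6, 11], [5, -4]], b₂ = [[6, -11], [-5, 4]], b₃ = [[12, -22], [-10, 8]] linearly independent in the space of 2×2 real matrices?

Take coordinates with respect to the standard basis {E₁₁, E₁₂, E₂₁, E₂₂}.
Place the vectors as rows of a 3×4 matrix and reduce to echelon form.
The reduction yields 1 nonzero row, so the rank is 1.
Since rank 1 < 3, the set is linearly dependent.
Indeed b₁ + b₂ = 0.

linearly dependent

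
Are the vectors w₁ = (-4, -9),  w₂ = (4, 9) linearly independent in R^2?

Form the 2×2 matrix with these as columns; its determinant is 0.
A zero determinant means the columns are linearly dependent.

linearly dependent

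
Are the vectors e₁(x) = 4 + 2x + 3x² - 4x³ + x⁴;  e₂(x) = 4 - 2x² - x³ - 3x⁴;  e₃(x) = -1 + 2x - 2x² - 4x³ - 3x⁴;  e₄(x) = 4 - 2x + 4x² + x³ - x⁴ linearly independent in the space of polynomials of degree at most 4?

linearly independent

Take coordinates with respect to the standard basis {1, x, …, x⁴}.
Row-reduce the matrix whose columns are e₁, e₂, e₃, e₄.
The reduction yields 4 nonzero rows, so the rank is 4.
Since rank = 4 (the number of vectors), the set is linearly independent.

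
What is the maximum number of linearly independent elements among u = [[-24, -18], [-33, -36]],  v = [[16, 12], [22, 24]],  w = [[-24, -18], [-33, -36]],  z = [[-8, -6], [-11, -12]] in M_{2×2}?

Use coordinates relative to {E₁₁, E₁₂, E₂₁, E₂₂}.
Row-reduce the 4×4 matrix with these as rows.
There is 1 pivot column, so rank = 1.

1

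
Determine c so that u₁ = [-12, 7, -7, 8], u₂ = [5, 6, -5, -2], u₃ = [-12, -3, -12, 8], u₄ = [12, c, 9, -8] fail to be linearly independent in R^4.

c = -3

Dependence holds iff the 4×4 matrix [u₁ u₂ u₃ u₄] is singular.
The determinant works out to -80*c - 240.
Setting this to zero gives c = -3.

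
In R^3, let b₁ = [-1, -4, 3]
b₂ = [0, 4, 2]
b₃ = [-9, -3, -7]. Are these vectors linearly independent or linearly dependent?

The matrix [b₁|b₂|b₃] has determinant 202.
A nonzero determinant means the columns are linearly independent.

linearly independent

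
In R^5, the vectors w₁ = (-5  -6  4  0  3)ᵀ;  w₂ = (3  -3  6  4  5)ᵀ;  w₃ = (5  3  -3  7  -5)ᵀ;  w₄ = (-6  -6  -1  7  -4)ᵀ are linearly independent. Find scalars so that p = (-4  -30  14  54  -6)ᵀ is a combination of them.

Write p = α₁w₁ + … + α₄w₄ and equate components.
The system has the unique solution (α₁, …, α₄) = (2, 3, 3, 3).

p = 2w₁ + 3w₂ + 3w₃ + 3w₄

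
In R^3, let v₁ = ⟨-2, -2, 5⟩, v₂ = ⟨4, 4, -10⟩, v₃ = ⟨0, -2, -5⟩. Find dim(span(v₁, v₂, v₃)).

Row-reduce the 3×3 matrix with these as rows.
Exactly 2 pivots survive; hence the rank is 2.

2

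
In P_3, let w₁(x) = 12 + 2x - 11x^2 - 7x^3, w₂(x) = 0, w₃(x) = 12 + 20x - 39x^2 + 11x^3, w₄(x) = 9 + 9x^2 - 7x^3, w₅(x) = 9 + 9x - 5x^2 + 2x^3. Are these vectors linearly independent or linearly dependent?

Take coordinates with respect to the standard basis {1, x, …, x^3}.
There are 5 vectors in a 4-dimensional space, so they cannot be linearly independent.

linearly dependent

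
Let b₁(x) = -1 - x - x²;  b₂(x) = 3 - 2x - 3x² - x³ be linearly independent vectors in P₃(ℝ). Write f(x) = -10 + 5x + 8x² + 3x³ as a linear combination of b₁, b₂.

f = b₁ - 3b₂

Take coordinate vectors relative to {1, x, …, x³}.
Set up the augmented matrix [b₁ | b₂ | f] and row-reduce.
The system has the unique solution (a₁, a₂) = (1, -3).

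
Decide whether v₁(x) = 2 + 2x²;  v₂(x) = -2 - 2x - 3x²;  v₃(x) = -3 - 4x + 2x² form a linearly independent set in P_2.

Write each element as a coordinate vector in ℝ³ using {1, x, x²}.
The matrix [v₁|v₂|v₃] has determinant -28.
A nonzero determinant means the columns are linearly independent.

linearly independent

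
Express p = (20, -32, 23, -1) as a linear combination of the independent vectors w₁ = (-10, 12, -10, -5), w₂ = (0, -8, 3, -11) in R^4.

p = -2w₁ + w₂

Solve the system with w₁, w₂ as columns and p as the right-hand side.
Row-reducing the augmented matrix gives the unique coefficients (c₁, c₂) = (-2, 1).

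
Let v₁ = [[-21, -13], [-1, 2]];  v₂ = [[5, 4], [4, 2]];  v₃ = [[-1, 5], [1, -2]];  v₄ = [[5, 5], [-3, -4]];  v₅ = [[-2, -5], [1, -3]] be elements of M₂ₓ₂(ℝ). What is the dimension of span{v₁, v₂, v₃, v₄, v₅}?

Use coordinates relative to {E₁₁, E₁₂, E₂₁, E₂₂}.
Apply Gaussian elimination to the matrix whose rows are v₁, v₂, v₃, v₄, v₅.
Exactly 4 pivots survive; hence the rank is 4.
(With 5 elements in a 4-dimensional space the rank is at most 4.)

dim = 4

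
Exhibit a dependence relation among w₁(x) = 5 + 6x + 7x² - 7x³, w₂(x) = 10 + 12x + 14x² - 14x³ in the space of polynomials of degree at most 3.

2w₁ - w₂ = 0

Write each element as a vector in ℝ⁴ using {1, x, …, x³}.
Write the vectors as columns of a matrix and find a nonzero vector in its null space.
A generator of the null space is (2, -1).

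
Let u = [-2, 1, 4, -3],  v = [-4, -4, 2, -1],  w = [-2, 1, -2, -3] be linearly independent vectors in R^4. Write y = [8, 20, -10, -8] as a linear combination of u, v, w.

Since u, v, w are independent, the coefficients expressing y are uniquely determined by a linear system.
Back-substitution yields (α₁, α₂, α₃) = (1, -4, 3).

y = u - 4v + 3w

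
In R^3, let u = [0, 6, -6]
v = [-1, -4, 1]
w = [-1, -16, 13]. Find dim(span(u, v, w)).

Apply Gaussian elimination to the matrix whose rows are u, v, w.
Reduction leaves 2 leading entries, giving rank 2.

dim = 2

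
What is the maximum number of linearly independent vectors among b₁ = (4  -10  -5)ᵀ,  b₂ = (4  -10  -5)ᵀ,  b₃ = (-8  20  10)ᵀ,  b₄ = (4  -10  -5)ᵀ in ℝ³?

1

Row-reduce the 4×3 matrix with these as rows.
The echelon form has 1 nonzero row, so the rank is 1.
(With 4 elements in a 3-dimensional space the rank is at most 3.)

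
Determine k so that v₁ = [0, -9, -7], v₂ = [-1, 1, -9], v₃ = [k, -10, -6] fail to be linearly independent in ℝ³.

k = 2/11

Place the vectors as rows of a 3×3 matrix; dependence ⇔ determinant zero.
The determinant works out to 88*k - 16.
Setting this to zero gives k = 2/11.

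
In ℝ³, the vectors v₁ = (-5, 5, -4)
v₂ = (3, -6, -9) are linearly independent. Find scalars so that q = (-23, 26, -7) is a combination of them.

q = 4v₁ - v₂

Write q = α₁v₁ + α₂v₂ and equate components.
Back-substitution yields (α₁, α₂) = (4, -1).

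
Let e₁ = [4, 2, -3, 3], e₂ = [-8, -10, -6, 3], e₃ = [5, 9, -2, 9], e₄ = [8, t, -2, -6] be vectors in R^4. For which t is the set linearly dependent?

t = -12/7

The vectors are dependent exactly when the determinant of the matrix with rows e₁, e₂, e₃, e₄ vanishes.
Cofactor expansion gives det = -315*t - 540.
This vanishes exactly when t = -12/7.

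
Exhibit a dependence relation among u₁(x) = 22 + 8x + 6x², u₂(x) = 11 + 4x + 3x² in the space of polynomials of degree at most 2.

Take coordinates with respect to {1, x, x²}.
Solve the homogeneous system with u₁, u₂ as columns by row-reducing the coefficient matrix.
One solution (up to scaling) is (1, -2).

u₁ - 2u₂ = 0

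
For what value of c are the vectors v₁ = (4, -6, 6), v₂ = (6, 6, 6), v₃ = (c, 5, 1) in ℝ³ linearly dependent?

Place the vectors as rows of a 3×3 matrix; dependence ⇔ determinant zero.
Expanding, det = 120 - 72*c.
Solving 120 - 72*c = 0 yields c = 5/3.

c = 5/3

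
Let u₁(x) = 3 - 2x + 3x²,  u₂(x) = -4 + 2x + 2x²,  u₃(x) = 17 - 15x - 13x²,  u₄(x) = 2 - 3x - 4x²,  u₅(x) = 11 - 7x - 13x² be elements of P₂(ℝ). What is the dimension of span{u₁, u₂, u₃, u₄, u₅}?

Represent each element by its coordinate vector in ℝ³.
Apply Gaussian elimination to the matrix whose rows are u₁, u₂, u₃, u₄, u₅.
The echelon form has 3 nonzero rows, so the rank is 3.
(With 5 elements in a 3-dimensional space the rank is at most 3.)

3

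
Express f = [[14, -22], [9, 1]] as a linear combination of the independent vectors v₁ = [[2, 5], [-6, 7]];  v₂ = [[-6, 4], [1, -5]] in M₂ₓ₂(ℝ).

Take coordinate vectors relative to {E₁₁, E₁₂, E₂₁, E₂₂}.
Since v₁, v₂ are independent, the coefficients expressing f are uniquely determined by a linear system.
The system has the unique solution (c₁, c₂) = (-2, -3).

f = -2v₁ - 3v₂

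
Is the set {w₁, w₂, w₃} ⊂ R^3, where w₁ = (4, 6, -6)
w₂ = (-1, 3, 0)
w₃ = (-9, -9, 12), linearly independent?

The matrix [w₁|w₂|w₃] has determinant 0.
A zero determinant means the columns are linearly dependent.

linearly dependent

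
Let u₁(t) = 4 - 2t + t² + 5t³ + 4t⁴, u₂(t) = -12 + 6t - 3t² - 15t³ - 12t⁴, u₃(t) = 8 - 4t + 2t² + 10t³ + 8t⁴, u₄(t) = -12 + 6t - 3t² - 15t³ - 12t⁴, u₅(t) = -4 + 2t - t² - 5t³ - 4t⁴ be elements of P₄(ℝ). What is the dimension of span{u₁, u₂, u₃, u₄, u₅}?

Represent each element by its coordinate vector in ℝ⁵.
Row-reduce the 5×5 matrix with these as rows.
Exactly 1 pivot survives; hence the rank is 1.

dim = 1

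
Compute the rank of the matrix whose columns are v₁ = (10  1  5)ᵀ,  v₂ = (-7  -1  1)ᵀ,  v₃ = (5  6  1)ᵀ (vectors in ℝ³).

3

Put the 3×3 matrix [v₁|v₂|v₃] into echelon form.
Reduction leaves 3 leading entries, giving rank 3.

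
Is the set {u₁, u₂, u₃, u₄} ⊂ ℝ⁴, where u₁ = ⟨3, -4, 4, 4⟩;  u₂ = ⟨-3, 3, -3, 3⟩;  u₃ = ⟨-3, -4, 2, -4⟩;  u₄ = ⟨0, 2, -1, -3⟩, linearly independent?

linearly independent

Row-reduce the matrix whose columns are u₁, u₂, u₃, u₄.
The reduction yields 4 nonzero rows, so the rank is 4.
Since rank = 4 (the number of vectors), the set is linearly independent.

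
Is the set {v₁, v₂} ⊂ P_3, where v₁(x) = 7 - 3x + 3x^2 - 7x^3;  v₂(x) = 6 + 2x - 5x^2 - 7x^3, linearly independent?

Write each element as a coordinate vector in ℝ⁴ using {1, x, …, x^3}.
Place the vectors as rows of a 2×4 matrix and reduce to echelon form.
The reduction yields 2 nonzero rows, so the rank is 2.
Since rank = 2 (the number of vectors), the set is linearly independent.

linearly independent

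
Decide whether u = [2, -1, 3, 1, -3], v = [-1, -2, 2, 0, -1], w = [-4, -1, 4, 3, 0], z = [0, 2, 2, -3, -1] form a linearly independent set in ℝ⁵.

Place the vectors as rows of a 4×5 matrix and reduce to echelon form.
The reduction yields 4 nonzero rows, so the rank is 4.
Since rank = 4 (the number of vectors), the set is linearly independent.

linearly independent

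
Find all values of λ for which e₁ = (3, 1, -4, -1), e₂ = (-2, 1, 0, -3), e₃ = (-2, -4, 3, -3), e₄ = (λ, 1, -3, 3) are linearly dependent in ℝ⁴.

λ = 23/6

The set is linearly dependent precisely when det[e₁; e₂; e₃; e₄] = 0.
Cofactor expansion gives det = 54*λ - 207.
This vanishes exactly when λ = 23/6.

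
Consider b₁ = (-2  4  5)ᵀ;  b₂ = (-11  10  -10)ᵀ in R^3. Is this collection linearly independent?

Row-reduce the matrix whose columns are b₁, b₂.
The reduction yields 2 nonzero rows, so the rank is 2.
Since rank = 2 (the number of vectors), the set is linearly independent.

linearly independent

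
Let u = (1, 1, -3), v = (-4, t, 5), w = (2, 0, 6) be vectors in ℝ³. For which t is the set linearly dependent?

The vectors are dependent exactly when the determinant of the matrix with rows u, v, w vanishes.
Expanding, det = 12*t + 34.
This vanishes exactly when t = -17/6.

t = -17/6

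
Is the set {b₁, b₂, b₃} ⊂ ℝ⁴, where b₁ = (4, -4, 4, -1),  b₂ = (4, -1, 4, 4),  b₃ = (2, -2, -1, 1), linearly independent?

linearly independent

Place the vectors as rows of a 3×4 matrix and reduce to echelon form.
The reduction yields 3 nonzero rows, so the rank is 3.
Since rank = 3 (the number of vectors), the set is linearly independent.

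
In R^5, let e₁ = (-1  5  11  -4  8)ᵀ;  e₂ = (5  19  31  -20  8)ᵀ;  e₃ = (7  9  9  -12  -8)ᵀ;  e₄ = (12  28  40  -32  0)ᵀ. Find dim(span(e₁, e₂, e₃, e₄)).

Apply Gaussian elimination to the matrix whose rows are e₁, e₂, e₃, e₄.
Reduction leaves 2 leading entries, giving rank 2.

dim = 2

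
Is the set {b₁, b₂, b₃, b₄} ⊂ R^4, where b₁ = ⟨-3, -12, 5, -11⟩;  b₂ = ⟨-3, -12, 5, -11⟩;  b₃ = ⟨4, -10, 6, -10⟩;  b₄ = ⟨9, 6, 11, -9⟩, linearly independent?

linearly dependent

Two of the vectors are equal, giving an immediate dependence.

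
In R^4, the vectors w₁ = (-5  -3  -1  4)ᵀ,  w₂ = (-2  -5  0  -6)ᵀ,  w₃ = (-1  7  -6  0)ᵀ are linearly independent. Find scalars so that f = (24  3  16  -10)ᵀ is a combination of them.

f = -4w₁ - w₂ - 2w₃

Solve the system with w₁, w₂, w₃ as columns and f as the right-hand side.
Row-reducing the augmented matrix gives the unique coefficients (c₁, c₂, c₃) = (-4, -1, -2).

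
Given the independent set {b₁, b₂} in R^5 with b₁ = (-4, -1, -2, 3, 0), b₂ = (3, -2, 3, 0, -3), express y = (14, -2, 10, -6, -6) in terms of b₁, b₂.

y = -2b₁ + 2b₂

Write y = α₁b₁ + α₂b₂ and equate components.
Back-substitution yields (α₁, α₂) = (-2, 2).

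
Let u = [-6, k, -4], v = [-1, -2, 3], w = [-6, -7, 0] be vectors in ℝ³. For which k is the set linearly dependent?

Place the vectors as rows of a 3×3 matrix; dependence ⇔ determinant zero.
Cofactor expansion gives det = -18*k - 106.
Solving -18*k - 106 = 0 yields k = -53/9.

k = -53/9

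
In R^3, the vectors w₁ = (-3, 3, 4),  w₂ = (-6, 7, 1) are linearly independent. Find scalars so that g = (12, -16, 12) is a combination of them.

Write g = α₁w₁ + α₂w₂ and equate components.
Row-reducing the augmented matrix gives the unique coefficients (α₁, α₂) = (4, -4).

g = 4w₁ - 4w₂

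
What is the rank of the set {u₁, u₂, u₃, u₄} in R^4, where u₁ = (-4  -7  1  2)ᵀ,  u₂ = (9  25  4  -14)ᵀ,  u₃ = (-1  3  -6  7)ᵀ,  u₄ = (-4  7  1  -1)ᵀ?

Apply Gaussian elimination to the matrix whose rows are u₁, u₂, u₃, u₄.
Reduction leaves 3 leading entries, giving rank 3.

3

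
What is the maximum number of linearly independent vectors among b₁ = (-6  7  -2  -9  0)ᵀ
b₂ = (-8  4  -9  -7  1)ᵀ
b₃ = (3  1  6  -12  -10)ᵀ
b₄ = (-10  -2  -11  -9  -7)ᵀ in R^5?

4

Row-reduce the 4×5 matrix with these as rows.
There are 4 pivot columns, so rank = 4.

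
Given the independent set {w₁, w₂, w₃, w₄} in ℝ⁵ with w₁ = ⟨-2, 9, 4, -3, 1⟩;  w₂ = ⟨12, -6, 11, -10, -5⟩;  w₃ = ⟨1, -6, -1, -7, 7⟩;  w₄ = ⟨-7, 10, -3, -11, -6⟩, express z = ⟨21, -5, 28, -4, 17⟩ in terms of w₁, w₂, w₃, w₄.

Set up the augmented matrix [w₁ | w₂ | w₃ | w₄ | z] and row-reduce.
Row-reducing the augmented matrix gives the unique coefficients (α₁, …, α₄) = (3, 1, 1, -2).

z = 3w₁ + w₂ + w₃ - 2w₄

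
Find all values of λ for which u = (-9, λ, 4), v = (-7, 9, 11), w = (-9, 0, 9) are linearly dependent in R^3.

λ = -45/4

The set is linearly dependent precisely when det[u; v; w] = 0.
Cofactor expansion gives det = -36*λ - 405.
Setting this to zero gives λ = -45/4.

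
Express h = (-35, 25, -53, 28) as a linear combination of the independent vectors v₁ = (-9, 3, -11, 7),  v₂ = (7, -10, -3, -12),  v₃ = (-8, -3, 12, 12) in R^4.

Write h = c₁v₁ + … + c₃v₃ and equate components.
The system has the unique solution (c₁, c₂, c₃) = (4, -1, -1).

h = 4v₁ - v₂ - v₃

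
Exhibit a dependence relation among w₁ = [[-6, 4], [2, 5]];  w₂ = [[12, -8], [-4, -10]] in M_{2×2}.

2w₁ + w₂ = 0

Take coordinates with respect to {E₁₁, E₁₂, E₂₁, E₂₂}.
Solve the homogeneous system with w₁, w₂ as columns by row-reducing the coefficient matrix.
A generator of the null space is (2, 1).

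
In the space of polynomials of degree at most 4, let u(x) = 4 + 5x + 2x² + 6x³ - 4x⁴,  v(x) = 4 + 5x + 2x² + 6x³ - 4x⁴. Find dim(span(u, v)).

Pass to coordinate vectors with respect to the basis {1, x, …, x⁴}.
Apply Gaussian elimination to the matrix whose rows are u, v.
There is 1 pivot column, so rank = 1.

dim = 1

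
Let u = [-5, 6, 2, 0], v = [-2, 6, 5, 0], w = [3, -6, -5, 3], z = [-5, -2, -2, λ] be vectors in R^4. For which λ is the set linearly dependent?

λ = -16

Place the vectors as rows of a 4×4 matrix; dependence ⇔ determinant zero.
The determinant works out to 18*λ + 288.
This vanishes exactly when λ = -16.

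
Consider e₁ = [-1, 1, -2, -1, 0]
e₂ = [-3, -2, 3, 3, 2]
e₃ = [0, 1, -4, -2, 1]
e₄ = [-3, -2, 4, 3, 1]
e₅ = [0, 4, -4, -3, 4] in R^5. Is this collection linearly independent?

linearly independent

Place the vectors as rows of a 5×5 matrix and reduce to echelon form.
The reduction yields 5 nonzero rows, so the rank is 5.
Since rank = 5 (the number of vectors), the set is linearly independent.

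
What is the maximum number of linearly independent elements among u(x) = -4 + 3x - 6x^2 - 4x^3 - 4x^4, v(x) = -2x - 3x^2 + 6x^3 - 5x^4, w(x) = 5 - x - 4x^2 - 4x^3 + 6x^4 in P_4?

3

Use coordinates relative to {1, x, …, x^4}.
Row-reduce the 3×5 matrix with these as rows.
Reduction leaves 3 leading entries, giving rank 3.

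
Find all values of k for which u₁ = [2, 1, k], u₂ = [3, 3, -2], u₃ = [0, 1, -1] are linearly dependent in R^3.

k = -1/3

The set is linearly dependent precisely when det[u₁; u₂; u₃] = 0.
The determinant works out to 3*k + 1.
This vanishes exactly when k = -1/3.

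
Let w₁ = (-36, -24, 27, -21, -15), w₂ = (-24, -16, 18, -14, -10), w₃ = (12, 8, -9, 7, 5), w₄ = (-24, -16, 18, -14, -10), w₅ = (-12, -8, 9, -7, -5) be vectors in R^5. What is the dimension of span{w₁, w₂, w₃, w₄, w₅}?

Apply Gaussian elimination to the matrix whose rows are w₁, w₂, w₃, w₄, w₅.
Reduction leaves 1 leading entry, giving rank 1.

dim = 1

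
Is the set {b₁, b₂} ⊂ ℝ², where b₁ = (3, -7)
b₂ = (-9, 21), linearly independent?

linearly dependent

Form the 2×2 matrix with these as columns; its determinant is 0.
A zero determinant means the columns are linearly dependent.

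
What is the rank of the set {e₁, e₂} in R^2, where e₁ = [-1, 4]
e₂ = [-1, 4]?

1

Apply Gaussian elimination to the matrix whose rows are e₁, e₂.
Reduction leaves 1 leading entry, giving rank 1.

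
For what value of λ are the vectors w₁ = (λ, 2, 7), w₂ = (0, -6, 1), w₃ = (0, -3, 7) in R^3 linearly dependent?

The vectors are dependent exactly when the determinant of the matrix with rows w₁, w₂, w₃ vanishes.
The determinant works out to -39*λ.
Solving -39*λ = 0 yields λ = 0.

λ = 0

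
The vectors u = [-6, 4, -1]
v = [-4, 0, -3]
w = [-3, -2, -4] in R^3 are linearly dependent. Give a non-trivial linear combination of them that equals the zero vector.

Row-reduce the matrix with u, v, w as columns; the null space gives the coefficients.
One solution (up to scaling) is (1, -3, 2).

u - 3v + 2w = 0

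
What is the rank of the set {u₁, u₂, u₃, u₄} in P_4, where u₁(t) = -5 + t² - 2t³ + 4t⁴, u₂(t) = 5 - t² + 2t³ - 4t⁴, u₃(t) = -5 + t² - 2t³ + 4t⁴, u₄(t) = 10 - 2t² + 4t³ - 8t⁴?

1

Use coordinates relative to {1, t, …, t⁴}.
Row-reduce the 4×5 matrix with these as rows.
There is 1 pivot column, so rank = 1.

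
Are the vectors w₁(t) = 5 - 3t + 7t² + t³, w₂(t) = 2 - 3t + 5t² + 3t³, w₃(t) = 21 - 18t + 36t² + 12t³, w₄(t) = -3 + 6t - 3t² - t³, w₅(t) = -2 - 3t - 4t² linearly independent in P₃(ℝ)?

Take coordinates with respect to the standard basis {1, t, …, t³}.
There are 5 vectors in a 4-dimensional space, so they cannot be linearly independent.

linearly dependent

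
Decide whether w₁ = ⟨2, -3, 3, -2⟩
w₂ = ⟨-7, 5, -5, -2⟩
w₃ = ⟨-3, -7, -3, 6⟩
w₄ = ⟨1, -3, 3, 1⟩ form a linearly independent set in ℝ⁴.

The matrix [w₁|w₂|w₃|w₄] has determinant 490.
A nonzero determinant means the columns are linearly independent.

linearly independent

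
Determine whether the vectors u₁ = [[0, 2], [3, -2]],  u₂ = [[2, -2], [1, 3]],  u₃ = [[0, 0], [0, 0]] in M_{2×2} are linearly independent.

linearly dependent

Take coordinates with respect to the standard basis {E₁₁, E₁₂, E₂₁, E₂₂}.
One of the vectors is the zero vector, so the set is linearly dependent.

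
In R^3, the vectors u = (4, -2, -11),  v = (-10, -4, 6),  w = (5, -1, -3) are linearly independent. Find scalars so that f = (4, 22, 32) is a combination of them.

f = -4u - 3v - 2w

Since u, v, w are independent, the coefficients expressing f are uniquely determined by a linear system.
Row-reducing the augmented matrix gives the unique coefficients (c₁, c₂, c₃) = (-4, -3, -2).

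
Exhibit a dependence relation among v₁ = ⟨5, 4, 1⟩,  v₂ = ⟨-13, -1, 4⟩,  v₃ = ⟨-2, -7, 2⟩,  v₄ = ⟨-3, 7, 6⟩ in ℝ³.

2v₁ + v₂ - v₄ = 0

Row-reduce the matrix with v₁, v₂, v₃, v₄ as columns; the null space gives the coefficients.
A generator of the null space is (2, 1, 0, -1).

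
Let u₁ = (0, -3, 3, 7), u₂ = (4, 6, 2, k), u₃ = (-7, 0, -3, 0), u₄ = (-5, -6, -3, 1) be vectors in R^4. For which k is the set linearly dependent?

k = -25/12

The vectors are dependent exactly when the determinant of the matrix with rows u₁, u₂, u₃, u₄ vanishes.
Expanding, det = 144*k + 300.
This vanishes exactly when k = -25/12.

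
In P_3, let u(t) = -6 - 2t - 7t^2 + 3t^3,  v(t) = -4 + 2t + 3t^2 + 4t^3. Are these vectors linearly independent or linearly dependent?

Take coordinates with respect to the standard basis {1, t, …, t^3}.
Row-reduce the matrix whose columns are u, v.
The reduction yields 2 nonzero rows, so the rank is 2.
Since rank = 2 (the number of vectors), the set is linearly independent.

linearly independent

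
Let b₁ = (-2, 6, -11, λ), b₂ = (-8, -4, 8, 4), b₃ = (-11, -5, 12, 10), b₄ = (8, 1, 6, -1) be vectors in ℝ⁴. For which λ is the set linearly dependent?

The vectors are dependent exactly when the determinant of the matrix with rows b₁, b₂, b₃, b₄ vanishes.
Expanding, det = 80*λ - 1880.
This vanishes exactly when λ = 47/2.

λ = 47/2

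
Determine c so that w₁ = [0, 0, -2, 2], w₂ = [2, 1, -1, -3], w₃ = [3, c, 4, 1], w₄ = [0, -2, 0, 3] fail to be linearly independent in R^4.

c = -35/6

The set is linearly dependent precisely when det[w₁; w₂; w₃; w₄] = 0.
Cofactor expansion gives det = -12*c - 70.
Setting this to zero gives c = -35/6.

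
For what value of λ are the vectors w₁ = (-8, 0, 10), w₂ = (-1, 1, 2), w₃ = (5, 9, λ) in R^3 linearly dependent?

λ = 1/2

Place the vectors as rows of a 3×3 matrix; dependence ⇔ determinant zero.
The determinant works out to 4 - 8*λ.
This vanishes exactly when λ = 1/2.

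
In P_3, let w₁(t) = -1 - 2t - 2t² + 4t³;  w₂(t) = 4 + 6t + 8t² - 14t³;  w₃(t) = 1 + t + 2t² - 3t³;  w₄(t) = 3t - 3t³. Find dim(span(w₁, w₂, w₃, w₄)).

2

Represent each element by its coordinate vector in ℝ⁴.
Apply Gaussian elimination to the matrix whose rows are w₁, w₂, w₃, w₄.
Reduction leaves 2 leading entries, giving rank 2.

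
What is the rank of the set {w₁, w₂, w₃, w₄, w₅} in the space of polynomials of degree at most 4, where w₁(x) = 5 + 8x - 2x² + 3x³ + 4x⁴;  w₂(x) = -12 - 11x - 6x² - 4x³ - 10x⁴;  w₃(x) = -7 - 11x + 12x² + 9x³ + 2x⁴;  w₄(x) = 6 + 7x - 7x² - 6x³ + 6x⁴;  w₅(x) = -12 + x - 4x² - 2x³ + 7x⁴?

Pass to coordinate vectors with respect to the basis {1, x, …, x⁴}.
Put the 5×5 matrix [w₁|w₂|w₃|w₄|w₅] into echelon form.
Exactly 5 pivots survive; hence the rank is 5.

rank 5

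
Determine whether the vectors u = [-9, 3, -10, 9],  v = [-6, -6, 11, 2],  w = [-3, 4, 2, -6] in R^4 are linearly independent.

linearly independent

Place the vectors as rows of a 3×4 matrix and reduce to echelon form.
The reduction yields 3 nonzero rows, so the rank is 3.
Since rank = 3 (the number of vectors), the set is linearly independent.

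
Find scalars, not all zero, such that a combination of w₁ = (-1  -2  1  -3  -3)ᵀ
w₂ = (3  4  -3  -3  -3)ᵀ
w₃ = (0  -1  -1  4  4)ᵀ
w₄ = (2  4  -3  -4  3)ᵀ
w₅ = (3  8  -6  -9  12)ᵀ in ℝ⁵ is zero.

w₂ - 3w₄ + w₅ = 0

Row-reduce the matrix with w₁, w₂, w₃, w₄, w₅ as columns; the null space gives the coefficients.
The free variable yields coefficients (0, 1, 0, -3, 1) (any nonzero multiple also works).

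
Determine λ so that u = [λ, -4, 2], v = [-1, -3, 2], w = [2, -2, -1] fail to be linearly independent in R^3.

The set is linearly dependent precisely when det[u; v; w] = 0.
Cofactor expansion gives det = 7*λ + 4.
This vanishes exactly when λ = -4/7.

λ = -4/7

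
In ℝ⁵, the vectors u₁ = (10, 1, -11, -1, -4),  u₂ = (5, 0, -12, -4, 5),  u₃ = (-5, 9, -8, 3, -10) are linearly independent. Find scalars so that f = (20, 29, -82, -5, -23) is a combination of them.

Since u₁, u₂, u₃ are independent, the coefficients expressing f are uniquely determined by a linear system.
Row-reducing the augmented matrix gives the unique coefficients (c₁, c₂, c₃) = (2, 3, 3).

f = 2u₁ + 3u₂ + 3u₃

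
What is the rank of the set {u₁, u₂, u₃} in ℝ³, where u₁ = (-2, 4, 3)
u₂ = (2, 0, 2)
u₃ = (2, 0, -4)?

rank 3

Put the 3×3 matrix [u₁|u₂|u₃] into echelon form.
The echelon form has 3 nonzero rows, so the rank is 3.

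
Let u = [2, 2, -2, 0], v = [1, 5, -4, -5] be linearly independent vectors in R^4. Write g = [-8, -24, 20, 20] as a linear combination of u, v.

Solve the system with u, v as columns and g as the right-hand side.
Row-reducing the augmented matrix gives the unique coefficients (α₁, α₂) = (-2, -4).

g = -2u - 4v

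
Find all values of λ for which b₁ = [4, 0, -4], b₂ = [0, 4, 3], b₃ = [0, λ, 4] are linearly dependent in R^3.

The vectors are dependent exactly when the determinant of the matrix with rows b₁, b₂, b₃ vanishes.
Cofactor expansion gives det = 64 - 12*λ.
Setting this to zero gives λ = 16/3.

λ = 16/3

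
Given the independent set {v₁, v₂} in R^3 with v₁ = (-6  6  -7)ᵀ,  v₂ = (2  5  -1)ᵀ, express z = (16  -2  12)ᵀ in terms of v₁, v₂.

Solve the system with v₁, v₂ as columns and z as the right-hand side.
The system has the unique solution (a₁, a₂) = (-2, 2).

z = -2v₁ + 2v₂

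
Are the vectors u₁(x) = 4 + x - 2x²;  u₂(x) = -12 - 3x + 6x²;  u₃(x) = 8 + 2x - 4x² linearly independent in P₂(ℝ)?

linearly dependent

Take coordinates with respect to the standard basis {1, x, x²}.
Place the vectors as rows of a 3×3 matrix and reduce to echelon form.
The reduction yields 1 nonzero row, so the rank is 1.
Since rank 1 < 3, the set is linearly dependent.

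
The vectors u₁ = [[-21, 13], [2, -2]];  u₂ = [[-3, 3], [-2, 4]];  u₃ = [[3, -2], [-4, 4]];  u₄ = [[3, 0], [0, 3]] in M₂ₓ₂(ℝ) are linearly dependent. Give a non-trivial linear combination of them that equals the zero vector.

u₁ - 3u₂ + 2u₃ + 2u₄ = 0

Pass to coordinate vectors relative to the basis {E₁₁, E₁₂, E₂₁, E₂₂}.
Write the vectors as columns of a matrix and find a nonzero vector in its null space.
One solution (up to scaling) is (1, -3, 2, 2).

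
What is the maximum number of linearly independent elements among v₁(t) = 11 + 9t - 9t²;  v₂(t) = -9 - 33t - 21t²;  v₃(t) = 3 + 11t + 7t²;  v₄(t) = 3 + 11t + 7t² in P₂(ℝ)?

2

Pass to coordinate vectors with respect to the basis {1, t, t²}.
Put the 3×4 matrix [v₁|v₂|v₃|v₄] into echelon form.
The echelon form has 2 nonzero rows, so the rank is 2.
(With 4 elements in a 3-dimensional space the rank is at most 3.)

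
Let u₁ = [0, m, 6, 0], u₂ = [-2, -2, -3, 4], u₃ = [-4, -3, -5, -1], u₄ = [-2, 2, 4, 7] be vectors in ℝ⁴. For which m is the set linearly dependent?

m = 39/11

The vectors are dependent exactly when the determinant of the matrix with rows u₁, u₂, u₃, u₄ vanishes.
The determinant works out to 132*m - 468.
Setting this to zero gives m = 39/11.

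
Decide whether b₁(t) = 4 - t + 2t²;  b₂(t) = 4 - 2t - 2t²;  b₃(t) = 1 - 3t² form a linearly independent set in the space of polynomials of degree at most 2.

linearly independent

Take coordinates with respect to the standard basis {1, t, t²}.
Form the 3×3 matrix with these as columns; its determinant is 18.
A nonzero determinant means the columns are linearly independent.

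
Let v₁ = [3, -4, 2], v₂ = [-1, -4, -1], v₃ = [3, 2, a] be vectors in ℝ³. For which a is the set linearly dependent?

Dependence holds iff the 3×3 matrix [v₁ v₂ v₃] is singular.
Cofactor expansion gives det = 38 - 16*a.
This vanishes exactly when a = 19/8.

a = 19/8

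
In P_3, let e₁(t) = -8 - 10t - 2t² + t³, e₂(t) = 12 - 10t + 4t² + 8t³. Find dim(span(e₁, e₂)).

Represent each element by its coordinate vector in ℝ⁴.
Row-reduce the 2×4 matrix with these as rows.
The echelon form has 2 nonzero rows, so the rank is 2.

2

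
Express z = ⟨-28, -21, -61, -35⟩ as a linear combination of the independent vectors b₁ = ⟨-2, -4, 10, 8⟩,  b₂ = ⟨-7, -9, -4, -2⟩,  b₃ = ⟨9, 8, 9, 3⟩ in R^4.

Since b₁, b₂, b₃ are independent, the coefficients expressing z are uniquely determined by a linear system.
Back-substitution yields (c₁, c₂, c₃) = (-3, 1, -3).

z = -3b₁ + b₂ - 3b₃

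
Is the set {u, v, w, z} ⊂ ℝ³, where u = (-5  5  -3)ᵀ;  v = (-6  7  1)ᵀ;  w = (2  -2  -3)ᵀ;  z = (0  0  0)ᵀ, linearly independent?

linearly dependent

There are 4 vectors in a 3-dimensional space, so they cannot be linearly independent.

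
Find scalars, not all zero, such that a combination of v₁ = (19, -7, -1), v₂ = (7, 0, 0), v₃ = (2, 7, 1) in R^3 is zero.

v₁ - 3v₂ + v₃ = 0

Write the vectors as columns of a matrix and find a nonzero vector in its null space.
The free variable yields coefficients (1, -3, 1) (any nonzero multiple also works).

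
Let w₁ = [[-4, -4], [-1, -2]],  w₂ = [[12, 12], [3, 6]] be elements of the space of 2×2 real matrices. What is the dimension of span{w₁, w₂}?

dim = 1

Pass to coordinate vectors with respect to the basis {E₁₁, E₁₂, E₂₁, E₂₂}.
Put the 4×2 matrix [w₁|w₂] into echelon form.
The echelon form has 1 nonzero row, so the rank is 1.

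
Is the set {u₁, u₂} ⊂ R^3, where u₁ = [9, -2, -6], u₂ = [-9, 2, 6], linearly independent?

Place the vectors as rows of a 2×3 matrix and reduce to echelon form.
The reduction yields 1 nonzero row, so the rank is 1.
Since rank 1 < 2, the set is linearly dependent.

linearly dependent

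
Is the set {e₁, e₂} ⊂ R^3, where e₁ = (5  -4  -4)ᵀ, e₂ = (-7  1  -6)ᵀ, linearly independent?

Row-reduce the matrix whose columns are e₁, e₂.
The reduction yields 2 nonzero rows, so the rank is 2.
Since rank = 2 (the number of vectors), the set is linearly independent.

linearly independent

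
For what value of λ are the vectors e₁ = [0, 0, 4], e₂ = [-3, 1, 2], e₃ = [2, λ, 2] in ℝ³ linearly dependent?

The set is linearly dependent precisely when det[e₁; e₂; e₃] = 0.
Cofactor expansion gives det = -12*λ - 8.
Solving -12*λ - 8 = 0 yields λ = -2/3.

λ = -2/3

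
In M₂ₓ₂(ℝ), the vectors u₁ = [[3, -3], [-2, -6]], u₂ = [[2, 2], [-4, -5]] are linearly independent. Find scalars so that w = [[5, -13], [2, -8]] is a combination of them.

w = 3u₁ - 2u₂

Take coordinate vectors relative to {E₁₁, E₁₂, E₂₁, E₂₂}.
Since u₁, u₂ are independent, the coefficients expressing w are uniquely determined by a linear system.
Back-substitution yields (α₁, α₂) = (3, -2).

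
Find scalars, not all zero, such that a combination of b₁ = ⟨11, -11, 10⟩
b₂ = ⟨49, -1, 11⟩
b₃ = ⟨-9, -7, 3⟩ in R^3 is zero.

2b₁ - b₂ - 3b₃ = 0

Set up α₁b₁ + … + α₃b₃ = 0 and solve the homogeneous system.
A generator of the null space is (2, -1, -3).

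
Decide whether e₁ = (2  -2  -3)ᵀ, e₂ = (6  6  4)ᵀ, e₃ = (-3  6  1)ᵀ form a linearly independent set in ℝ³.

linearly independent

Row-reduce the matrix whose columns are e₁, e₂, e₃.
The reduction yields 3 nonzero rows, so the rank is 3.
Since rank = 3 (the number of vectors), the set is linearly independent.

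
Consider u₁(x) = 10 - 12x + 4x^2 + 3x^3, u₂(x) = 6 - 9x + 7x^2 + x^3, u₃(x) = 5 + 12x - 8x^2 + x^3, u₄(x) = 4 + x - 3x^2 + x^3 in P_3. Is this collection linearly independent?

linearly independent

Take coordinates with respect to the standard basis {1, x, …, x^3}.
Place the vectors as rows of a 4×4 matrix and reduce to echelon form.
The reduction yields 4 nonzero rows, so the rank is 4.
Since rank = 4 (the number of vectors), the set is linearly independent.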